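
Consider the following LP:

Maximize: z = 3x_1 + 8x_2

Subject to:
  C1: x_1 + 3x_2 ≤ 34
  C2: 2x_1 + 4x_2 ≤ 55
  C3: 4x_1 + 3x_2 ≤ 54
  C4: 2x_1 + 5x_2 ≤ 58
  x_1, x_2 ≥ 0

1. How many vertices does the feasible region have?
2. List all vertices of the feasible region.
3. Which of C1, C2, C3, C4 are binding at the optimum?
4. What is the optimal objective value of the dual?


1. 5
2. (0, 0), (13.5, 0), (6.857, 8.857), (4, 10), (0, 11.33)
3. C1, C4
4. 92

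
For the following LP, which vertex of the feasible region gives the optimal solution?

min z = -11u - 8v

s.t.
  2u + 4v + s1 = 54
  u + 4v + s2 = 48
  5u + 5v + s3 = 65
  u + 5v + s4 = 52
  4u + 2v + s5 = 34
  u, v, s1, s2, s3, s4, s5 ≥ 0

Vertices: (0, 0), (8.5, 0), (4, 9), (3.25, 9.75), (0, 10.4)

Evaluate the objective at each vertex of the feasible region:
  z(0, 0) = 0
  z(8.5, 0) = -93.5
  z(4, 9) = -116  ←
  z(3.25, 9.75) = -113.8
  z(0, 10.4) = -83.2
The minimum is at u = 4, v = 9.

(4, 9)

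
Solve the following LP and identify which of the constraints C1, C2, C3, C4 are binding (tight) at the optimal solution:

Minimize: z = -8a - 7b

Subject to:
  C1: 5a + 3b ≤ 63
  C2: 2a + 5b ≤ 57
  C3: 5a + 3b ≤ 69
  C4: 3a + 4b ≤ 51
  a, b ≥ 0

At a = 9, b = 6, compute slack b - a·x for each constraint:
  C1: 63 − 63 = 0  (binding)
  C2: 57 − 48 = 9  (slack)
  C3: 69 − 63 = 6  (slack)
  C4: 51 − 51 = 0  (binding)

Optimal: a = 9, b = 6
Binding: C1, C4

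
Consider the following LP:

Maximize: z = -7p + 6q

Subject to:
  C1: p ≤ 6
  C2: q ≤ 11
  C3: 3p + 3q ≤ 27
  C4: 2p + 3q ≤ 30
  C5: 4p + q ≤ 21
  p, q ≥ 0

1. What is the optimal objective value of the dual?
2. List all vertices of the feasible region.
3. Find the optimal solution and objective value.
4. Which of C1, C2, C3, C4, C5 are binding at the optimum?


1. 54
2. (0, 0), (5.25, 0), (4, 5), (0, 9)
3. p = 0, q = 9, z = 54
4. C3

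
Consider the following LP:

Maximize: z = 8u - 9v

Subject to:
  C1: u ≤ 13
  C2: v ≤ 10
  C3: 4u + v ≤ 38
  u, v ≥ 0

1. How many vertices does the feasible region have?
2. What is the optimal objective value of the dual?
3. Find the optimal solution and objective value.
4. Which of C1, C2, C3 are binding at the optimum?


1. 4
2. 76
3. u = 9.5, v = 0, z = 76
4. C3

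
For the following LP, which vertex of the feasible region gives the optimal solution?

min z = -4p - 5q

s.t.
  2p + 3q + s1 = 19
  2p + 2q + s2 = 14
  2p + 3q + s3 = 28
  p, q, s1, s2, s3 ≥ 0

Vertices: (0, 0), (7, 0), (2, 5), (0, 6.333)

Evaluate the objective at each vertex of the feasible region:
  z(0, 0) = 0
  z(7, 0) = -28
  z(2, 5) = -33  ←
  z(0, 6.333) = -31.67
The minimum is at p = 2, q = 5.

(2, 5)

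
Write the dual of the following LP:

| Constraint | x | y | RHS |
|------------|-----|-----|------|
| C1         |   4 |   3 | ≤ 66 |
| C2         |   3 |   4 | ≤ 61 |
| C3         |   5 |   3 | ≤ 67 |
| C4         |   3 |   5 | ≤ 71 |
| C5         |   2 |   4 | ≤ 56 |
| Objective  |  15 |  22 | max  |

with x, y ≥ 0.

Primal max cᵀx s.t. Ax ≤ b, x ≥ 0  →  Dual min bᵀy s.t. Aᵀy ≥ c, y ≥ 0.

Minimize: z = 66y1 + 61y2 + 67y3 + 71y4 + 56y5

Subject to:
  4y1 + 3y2 + 5y3 + 3y4 + 2y5 ≥ 15
  3y1 + 4y2 + 3y3 + 5y4 + 4y5 ≥ 22
  y1, y2, y3, y4, y5 ≥ 0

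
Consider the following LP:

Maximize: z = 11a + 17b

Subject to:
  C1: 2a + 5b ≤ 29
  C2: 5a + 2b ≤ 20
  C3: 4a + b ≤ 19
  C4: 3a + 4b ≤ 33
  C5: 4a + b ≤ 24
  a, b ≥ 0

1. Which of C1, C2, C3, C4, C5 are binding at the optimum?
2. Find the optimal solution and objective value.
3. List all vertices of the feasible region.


1. C1, C2
2. a = 2, b = 5, z = 107
3. (0, 0), (4, 0), (2, 5), (0, 5.8)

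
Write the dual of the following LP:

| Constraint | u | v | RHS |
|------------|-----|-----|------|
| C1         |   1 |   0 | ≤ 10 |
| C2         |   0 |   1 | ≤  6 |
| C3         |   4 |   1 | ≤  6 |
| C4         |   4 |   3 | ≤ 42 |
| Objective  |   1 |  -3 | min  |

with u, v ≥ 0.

Primal min cᵀx s.t. Ax ≤ b, x ≥ 0  →  Dual max −bᵀy s.t. Aᵀy ≥ −c, y ≥ 0.

Maximize: z = -10y1 - 6y2 - 6y3 - 42y4

Subject to:
  y1 + 4y3 + 4y4 ≥ -1
  y2 + y3 + 3y4 ≥ 3
  y1, y2, y3, y4 ≥ 0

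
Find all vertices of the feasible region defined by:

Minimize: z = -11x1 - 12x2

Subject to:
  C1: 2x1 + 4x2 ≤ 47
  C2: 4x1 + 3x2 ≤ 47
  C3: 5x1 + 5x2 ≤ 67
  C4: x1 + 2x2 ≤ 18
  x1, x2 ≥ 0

(0, 0), (11.75, 0), (8, 5), (0, 9)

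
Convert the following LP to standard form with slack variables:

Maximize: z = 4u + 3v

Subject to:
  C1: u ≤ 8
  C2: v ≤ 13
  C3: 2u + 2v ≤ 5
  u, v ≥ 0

max z = 4u + 3v

s.t.
  u + s1 = 8
  v + s2 = 13
  2u + 2v + s3 = 5
  u, v, s1, s2, s3 ≥ 0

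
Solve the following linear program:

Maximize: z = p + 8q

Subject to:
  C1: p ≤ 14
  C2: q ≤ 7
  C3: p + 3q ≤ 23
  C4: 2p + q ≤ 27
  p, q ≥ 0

Evaluate the objective at each vertex of the feasible region:
  z(0, 0) = 0
  z(13.5, 0) = 13.5
  z(11.6, 3.8) = 42
  z(2, 7) = 58  ←
  z(0, 7) = 56
The maximum is at p = 2, q = 7.

p = 2, q = 7, z = 58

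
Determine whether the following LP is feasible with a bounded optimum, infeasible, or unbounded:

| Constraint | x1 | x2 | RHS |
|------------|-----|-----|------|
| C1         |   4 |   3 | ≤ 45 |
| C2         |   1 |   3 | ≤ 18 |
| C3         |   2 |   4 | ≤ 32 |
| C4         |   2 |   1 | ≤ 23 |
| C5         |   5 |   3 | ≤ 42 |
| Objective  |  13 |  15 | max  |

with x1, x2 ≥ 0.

Feasible with a bounded optimal solution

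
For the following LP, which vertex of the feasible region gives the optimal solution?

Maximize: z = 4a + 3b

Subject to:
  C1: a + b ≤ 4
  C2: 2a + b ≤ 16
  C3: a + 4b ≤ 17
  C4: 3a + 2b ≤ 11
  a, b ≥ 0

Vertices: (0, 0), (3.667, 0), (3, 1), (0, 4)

Evaluate the objective at each vertex of the feasible region:
  z(0, 0) = 0
  z(3.667, 0) = 14.67
  z(3, 1) = 15  ←
  z(0, 4) = 12
The maximum is at a = 3, b = 1.

(3, 1)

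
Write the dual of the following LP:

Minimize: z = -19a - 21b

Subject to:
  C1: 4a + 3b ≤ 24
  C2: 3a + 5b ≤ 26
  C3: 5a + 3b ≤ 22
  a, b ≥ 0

Primal min cᵀx s.t. Ax ≤ b, x ≥ 0  →  Dual max −bᵀy s.t. Aᵀy ≥ −c, y ≥ 0.

Maximize: z = -24y1 - 26y2 - 22y3

Subject to:
  4y1 + 3y2 + 5y3 ≥ 19
  3y1 + 5y2 + 3y3 ≥ 21
  y1, y2, y3 ≥ 0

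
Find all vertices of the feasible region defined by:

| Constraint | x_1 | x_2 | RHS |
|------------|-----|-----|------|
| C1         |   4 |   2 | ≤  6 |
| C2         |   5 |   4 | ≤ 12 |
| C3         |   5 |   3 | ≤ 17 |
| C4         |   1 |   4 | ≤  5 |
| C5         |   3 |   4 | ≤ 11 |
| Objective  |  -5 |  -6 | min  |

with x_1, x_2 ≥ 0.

(0, 0), (1.5, 0), (1, 1), (0, 1.25)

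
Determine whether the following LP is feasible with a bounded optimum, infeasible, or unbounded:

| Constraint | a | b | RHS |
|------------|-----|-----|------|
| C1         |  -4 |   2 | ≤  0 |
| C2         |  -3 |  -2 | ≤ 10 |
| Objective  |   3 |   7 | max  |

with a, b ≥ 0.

Unbounded (objective can increase without bound)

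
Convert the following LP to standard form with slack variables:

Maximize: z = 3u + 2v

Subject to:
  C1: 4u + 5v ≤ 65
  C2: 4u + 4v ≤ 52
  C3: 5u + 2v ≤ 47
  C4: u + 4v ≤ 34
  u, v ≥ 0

max z = 3u + 2v

s.t.
  4u + 5v + s1 = 65
  4u + 4v + s2 = 52
  5u + 2v + s3 = 47
  u + 4v + s4 = 34
  u, v, s1, s2, s3, s4 ≥ 0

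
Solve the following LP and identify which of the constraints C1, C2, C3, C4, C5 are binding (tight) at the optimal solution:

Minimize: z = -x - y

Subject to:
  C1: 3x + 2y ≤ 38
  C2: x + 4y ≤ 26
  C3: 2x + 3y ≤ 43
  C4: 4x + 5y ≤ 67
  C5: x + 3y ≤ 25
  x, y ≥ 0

At x = 10, y = 4, compute slack b - a·x for each constraint:
  C1: 38 − 38 = 0  (binding)
  C2: 26 − 26 = 0  (binding)
  C3: 43 − 32 = 11  (slack)
  C4: 67 − 60 = 7  (slack)
  C5: 25 − 22 = 3  (slack)

Optimal: x = 10, y = 4
Binding: C1, C2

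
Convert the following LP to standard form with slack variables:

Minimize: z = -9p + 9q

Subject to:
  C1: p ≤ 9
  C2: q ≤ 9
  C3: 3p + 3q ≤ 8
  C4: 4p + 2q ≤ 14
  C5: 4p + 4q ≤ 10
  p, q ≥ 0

min z = -9p + 9q

s.t.
  p + s1 = 9
  q + s2 = 9
  3p + 3q + s3 = 8
  4p + 2q + s4 = 14
  4p + 4q + s5 = 10
  p, q, s1, s2, s3, s4, s5 ≥ 0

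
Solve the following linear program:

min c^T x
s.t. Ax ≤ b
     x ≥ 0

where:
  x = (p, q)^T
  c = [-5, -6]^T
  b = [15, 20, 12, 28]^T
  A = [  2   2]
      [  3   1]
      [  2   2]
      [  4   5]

Evaluate the objective at each vertex of the feasible region:
  z(0, 0) = 0
  z(6, 0) = -30
  z(2, 4) = -34  ←
  z(0, 5.6) = -33.6
The minimum is at p = 2, q = 4.

p = 2, q = 4, z = -34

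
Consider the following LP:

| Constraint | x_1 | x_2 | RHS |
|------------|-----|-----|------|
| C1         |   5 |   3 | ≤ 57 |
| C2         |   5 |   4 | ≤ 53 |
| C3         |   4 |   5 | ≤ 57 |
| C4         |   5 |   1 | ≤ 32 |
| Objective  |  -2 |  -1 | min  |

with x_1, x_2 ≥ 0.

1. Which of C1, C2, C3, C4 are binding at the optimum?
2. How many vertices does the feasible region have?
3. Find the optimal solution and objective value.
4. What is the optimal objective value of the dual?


1. C2, C4
2. 5
3. x_1 = 5, x_2 = 7, z = -17
4. -17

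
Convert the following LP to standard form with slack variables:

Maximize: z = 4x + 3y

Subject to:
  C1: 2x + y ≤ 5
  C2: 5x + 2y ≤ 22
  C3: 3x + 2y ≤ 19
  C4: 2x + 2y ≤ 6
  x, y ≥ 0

max z = 4x + 3y

s.t.
  2x + y + s1 = 5
  5x + 2y + s2 = 22
  3x + 2y + s3 = 19
  2x + 2y + s4 = 6
  x, y, s1, s2, s3, s4 ≥ 0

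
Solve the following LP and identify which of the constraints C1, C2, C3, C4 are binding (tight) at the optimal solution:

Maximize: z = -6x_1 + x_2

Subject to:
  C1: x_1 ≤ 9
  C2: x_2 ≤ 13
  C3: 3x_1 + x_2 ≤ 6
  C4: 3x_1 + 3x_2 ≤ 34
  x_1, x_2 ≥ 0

At x_1 = 0, x_2 = 6, compute slack b - a·x for each constraint:
  C1: 9 − 0 = 9  (slack)
  C2: 13 − 6 = 7  (slack)
  C3: 6 − 6 = 0  (binding)
  C4: 34 − 18 = 16  (slack)

Optimal: x_1 = 0, x_2 = 6
Binding: C3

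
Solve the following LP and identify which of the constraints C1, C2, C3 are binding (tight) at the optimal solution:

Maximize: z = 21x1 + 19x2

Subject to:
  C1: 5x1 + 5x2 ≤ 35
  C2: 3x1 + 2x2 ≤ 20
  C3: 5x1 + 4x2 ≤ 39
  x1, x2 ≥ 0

At x1 = 6, x2 = 1, compute slack b - a·x for each constraint:
  C1: 35 − 35 = 0  (binding)
  C2: 20 − 20 = 0  (binding)
  C3: 39 − 34 = 5  (slack)

Optimal: x1 = 6, x2 = 1
Binding: C1, C2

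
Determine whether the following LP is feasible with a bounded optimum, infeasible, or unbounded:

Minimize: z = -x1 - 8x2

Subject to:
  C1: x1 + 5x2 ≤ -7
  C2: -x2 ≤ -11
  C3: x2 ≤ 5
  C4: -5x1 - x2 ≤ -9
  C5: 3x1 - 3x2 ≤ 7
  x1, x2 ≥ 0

Infeasible (no feasible solution exists)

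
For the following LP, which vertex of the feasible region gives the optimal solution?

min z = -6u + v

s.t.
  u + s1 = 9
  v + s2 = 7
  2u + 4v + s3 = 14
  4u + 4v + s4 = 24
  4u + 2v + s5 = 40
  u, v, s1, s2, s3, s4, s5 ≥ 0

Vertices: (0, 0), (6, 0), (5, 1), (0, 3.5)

Evaluate the objective at each vertex of the feasible region:
  z(0, 0) = 0
  z(6, 0) = -36  ←
  z(5, 1) = -29
  z(0, 3.5) = 3.5
The minimum is at u = 6, v = 0.

(6, 0)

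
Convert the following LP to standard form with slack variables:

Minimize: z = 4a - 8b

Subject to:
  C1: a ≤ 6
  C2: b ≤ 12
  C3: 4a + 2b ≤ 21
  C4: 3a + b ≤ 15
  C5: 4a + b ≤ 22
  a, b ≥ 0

min z = 4a - 8b

s.t.
  a + s1 = 6
  b + s2 = 12
  4a + 2b + s3 = 21
  3a + b + s4 = 15
  4a + b + s5 = 22
  a, b, s1, s2, s3, s4, s5 ≥ 0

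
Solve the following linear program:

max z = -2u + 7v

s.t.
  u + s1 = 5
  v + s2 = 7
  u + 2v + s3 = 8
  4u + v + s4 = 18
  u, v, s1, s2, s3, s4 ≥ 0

Evaluate the objective at each vertex of the feasible region:
  z(0, 0) = 0
  z(4.5, 0) = -9
  z(4, 2) = 6
  z(0, 4) = 28  ←
The maximum is at u = 0, v = 4.

u = 0, v = 4, z = 28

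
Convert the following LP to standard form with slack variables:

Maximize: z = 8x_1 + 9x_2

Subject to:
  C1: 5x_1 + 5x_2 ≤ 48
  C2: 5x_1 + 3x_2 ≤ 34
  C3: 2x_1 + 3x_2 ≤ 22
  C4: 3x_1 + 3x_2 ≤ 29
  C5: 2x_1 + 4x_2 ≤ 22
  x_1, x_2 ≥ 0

max z = 8x_1 + 9x_2

s.t.
  5x_1 + 5x_2 + s1 = 48
  5x_1 + 3x_2 + s2 = 34
  2x_1 + 3x_2 + s3 = 22
  3x_1 + 3x_2 + s4 = 29
  2x_1 + 4x_2 + s5 = 22
  x_1, x_2, s1, s2, s3, s4, s5 ≥ 0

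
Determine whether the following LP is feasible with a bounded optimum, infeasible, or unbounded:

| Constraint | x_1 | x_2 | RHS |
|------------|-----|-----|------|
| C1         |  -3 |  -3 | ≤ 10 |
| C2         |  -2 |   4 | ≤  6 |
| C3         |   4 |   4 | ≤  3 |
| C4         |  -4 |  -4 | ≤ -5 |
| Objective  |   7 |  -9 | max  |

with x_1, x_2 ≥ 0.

Infeasible (no feasible solution exists)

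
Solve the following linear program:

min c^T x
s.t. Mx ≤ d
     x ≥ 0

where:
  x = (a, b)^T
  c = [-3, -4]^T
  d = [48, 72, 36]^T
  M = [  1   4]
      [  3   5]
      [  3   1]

Evaluate the objective at each vertex of the feasible region:
  z(0, 0) = 0
  z(12, 0) = -36
  z(9, 9) = -63  ←
  z(6.857, 10.29) = -61.71
  z(0, 12) = -48
The minimum is at a = 9, b = 9.

a = 9, b = 9, z = -63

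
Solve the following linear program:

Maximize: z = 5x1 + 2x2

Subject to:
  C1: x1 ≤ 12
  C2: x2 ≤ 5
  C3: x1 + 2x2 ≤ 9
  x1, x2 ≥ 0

Evaluate the objective at each vertex of the feasible region:
  z(0, 0) = 0
  z(9, 0) = 45  ←
  z(0, 4.5) = 9
The maximum is at x1 = 9, x2 = 0.

x1 = 9, x2 = 0, z = 45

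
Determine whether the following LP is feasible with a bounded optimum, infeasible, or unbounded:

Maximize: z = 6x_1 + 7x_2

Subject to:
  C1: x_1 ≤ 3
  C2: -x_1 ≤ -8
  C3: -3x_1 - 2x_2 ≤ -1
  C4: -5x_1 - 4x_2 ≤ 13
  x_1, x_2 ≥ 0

Infeasible (no feasible solution exists)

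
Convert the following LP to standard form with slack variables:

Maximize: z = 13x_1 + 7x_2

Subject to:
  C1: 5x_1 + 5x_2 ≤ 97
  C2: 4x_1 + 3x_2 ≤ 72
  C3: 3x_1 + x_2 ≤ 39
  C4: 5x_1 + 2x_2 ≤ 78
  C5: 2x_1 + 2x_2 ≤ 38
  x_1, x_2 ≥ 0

max z = 13x_1 + 7x_2

s.t.
  5x_1 + 5x_2 + s1 = 97
  4x_1 + 3x_2 + s2 = 72
  3x_1 + x_2 + s3 = 39
  5x_1 + 2x_2 + s4 = 78
  2x_1 + 2x_2 + s5 = 38
  x_1, x_2, s1, s2, s3, s4, s5 ≥ 0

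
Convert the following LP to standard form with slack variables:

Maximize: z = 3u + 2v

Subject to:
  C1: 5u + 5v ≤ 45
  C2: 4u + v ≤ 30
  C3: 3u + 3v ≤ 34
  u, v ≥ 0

max z = 3u + 2v

s.t.
  5u + 5v + s1 = 45
  4u + v + s2 = 30
  3u + 3v + s3 = 34
  u, v, s1, s2, s3 ≥ 0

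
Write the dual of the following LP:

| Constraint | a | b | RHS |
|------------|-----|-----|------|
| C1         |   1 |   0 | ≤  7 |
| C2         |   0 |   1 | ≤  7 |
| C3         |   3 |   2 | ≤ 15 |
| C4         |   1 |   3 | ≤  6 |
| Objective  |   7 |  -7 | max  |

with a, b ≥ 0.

Primal max cᵀx s.t. Ax ≤ b, x ≥ 0  →  Dual min bᵀy s.t. Aᵀy ≥ c, y ≥ 0.

Minimize: z = 7y1 + 7y2 + 15y3 + 6y4

Subject to:
  y1 + 3y3 + y4 ≥ 7
  y2 + 2y3 + 3y4 ≥ -7
  y1, y2, y3, y4 ≥ 0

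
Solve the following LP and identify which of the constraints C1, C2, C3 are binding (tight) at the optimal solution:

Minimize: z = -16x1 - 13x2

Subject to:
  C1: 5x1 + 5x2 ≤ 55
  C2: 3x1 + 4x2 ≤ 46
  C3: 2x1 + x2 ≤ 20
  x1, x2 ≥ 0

At x1 = 9, x2 = 2, compute slack b - a·x for each constraint:
  C1: 55 − 55 = 0  (binding)
  C2: 46 − 35 = 11  (slack)
  C3: 20 − 20 = 0  (binding)

Optimal: x1 = 9, x2 = 2
Binding: C1, C3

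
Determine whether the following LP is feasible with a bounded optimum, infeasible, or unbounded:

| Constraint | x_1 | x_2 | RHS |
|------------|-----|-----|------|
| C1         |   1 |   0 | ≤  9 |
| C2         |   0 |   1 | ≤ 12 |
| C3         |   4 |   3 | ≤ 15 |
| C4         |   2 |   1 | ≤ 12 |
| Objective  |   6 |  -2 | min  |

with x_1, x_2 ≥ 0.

Feasible with a bounded optimal solution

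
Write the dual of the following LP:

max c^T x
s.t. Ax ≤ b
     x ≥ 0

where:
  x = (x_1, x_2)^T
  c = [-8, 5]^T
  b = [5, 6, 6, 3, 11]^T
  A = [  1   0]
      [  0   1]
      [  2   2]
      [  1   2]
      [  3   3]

Primal max cᵀx s.t. Ax ≤ b, x ≥ 0  →  Dual min bᵀy s.t. Aᵀy ≥ c, y ≥ 0.

Minimize: z = 5y1 + 6y2 + 6y3 + 3y4 + 11y5

Subject to:
  y1 + 2y3 + y4 + 3y5 ≥ -8
  y2 + 2y3 + 2y4 + 3y5 ≥ 5
  y1, y2, y3, y4, y5 ≥ 0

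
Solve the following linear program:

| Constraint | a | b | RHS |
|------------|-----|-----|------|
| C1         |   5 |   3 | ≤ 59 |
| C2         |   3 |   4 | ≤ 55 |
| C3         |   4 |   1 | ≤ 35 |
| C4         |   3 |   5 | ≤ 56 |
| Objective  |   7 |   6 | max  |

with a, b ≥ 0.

Evaluate the objective at each vertex of the feasible region:
  z(0, 0) = 0
  z(8.75, 0) = 61.25
  z(7, 7) = 91  ←
  z(0, 11.2) = 67.2
The maximum is at a = 7, b = 7.

a = 7, b = 7, z = 91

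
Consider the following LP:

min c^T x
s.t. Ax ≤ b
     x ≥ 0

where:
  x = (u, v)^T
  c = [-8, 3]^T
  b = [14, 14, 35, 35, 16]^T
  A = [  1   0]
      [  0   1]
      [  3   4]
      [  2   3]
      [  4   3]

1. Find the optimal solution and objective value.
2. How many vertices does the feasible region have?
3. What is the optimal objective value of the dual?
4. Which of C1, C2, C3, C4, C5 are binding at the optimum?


1. u = 4, v = 0, z = -32
2. 3
3. -32
4. C5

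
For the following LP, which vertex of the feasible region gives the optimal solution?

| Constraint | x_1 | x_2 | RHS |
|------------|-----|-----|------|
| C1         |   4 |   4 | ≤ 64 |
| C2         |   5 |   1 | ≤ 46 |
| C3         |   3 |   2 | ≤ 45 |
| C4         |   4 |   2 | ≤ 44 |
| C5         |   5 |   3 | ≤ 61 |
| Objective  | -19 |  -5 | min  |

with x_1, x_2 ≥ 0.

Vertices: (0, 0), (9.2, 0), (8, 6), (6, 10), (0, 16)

Evaluate the objective at each vertex of the feasible region:
  z(0, 0) = 0
  z(9.2, 0) = -174.8
  z(8, 6) = -182  ←
  z(6, 10) = -164
  z(0, 16) = -80
The minimum is at x_1 = 8, x_2 = 6.

(8, 6)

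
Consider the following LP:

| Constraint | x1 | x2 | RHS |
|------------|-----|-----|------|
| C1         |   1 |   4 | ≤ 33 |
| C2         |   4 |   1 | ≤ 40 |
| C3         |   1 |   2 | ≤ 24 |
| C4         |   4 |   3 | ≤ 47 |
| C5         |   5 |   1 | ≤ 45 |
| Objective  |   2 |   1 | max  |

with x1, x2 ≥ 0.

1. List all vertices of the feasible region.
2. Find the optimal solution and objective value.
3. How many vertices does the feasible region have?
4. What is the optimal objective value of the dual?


1. (0, 0), (9, 0), (8, 5), (6.846, 6.538), (0, 8.25)
2. x1 = 8, x2 = 5, z = 21
3. 5
4. 21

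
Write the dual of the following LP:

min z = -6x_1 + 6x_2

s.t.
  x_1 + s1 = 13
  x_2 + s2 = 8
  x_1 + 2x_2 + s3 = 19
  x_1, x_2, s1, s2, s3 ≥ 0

Primal min cᵀx s.t. Ax ≤ b, x ≥ 0  →  Dual max −bᵀy s.t. Aᵀy ≥ −c, y ≥ 0.

Maximize: z = -13y1 - 8y2 - 19y3

Subject to:
  y1 + y3 ≥ 6
  y2 + 2y3 ≥ -6
  y1, y2, y3 ≥ 0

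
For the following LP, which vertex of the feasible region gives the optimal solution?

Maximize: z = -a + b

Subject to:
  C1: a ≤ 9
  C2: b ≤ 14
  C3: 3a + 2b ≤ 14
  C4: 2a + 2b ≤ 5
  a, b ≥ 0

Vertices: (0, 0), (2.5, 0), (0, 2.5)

Evaluate the objective at each vertex of the feasible region:
  z(0, 0) = 0
  z(2.5, 0) = -2.5
  z(0, 2.5) = 2.5  ←
The maximum is at a = 0, b = 2.5.

(0, 2.5)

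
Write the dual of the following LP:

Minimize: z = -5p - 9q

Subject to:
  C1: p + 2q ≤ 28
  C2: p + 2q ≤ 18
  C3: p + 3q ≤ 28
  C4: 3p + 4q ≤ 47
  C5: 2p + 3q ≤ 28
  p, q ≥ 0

Primal min cᵀx s.t. Ax ≤ b, x ≥ 0  →  Dual max −bᵀy s.t. Aᵀy ≥ −c, y ≥ 0.

Maximize: z = -28y1 - 18y2 - 28y3 - 47y4 - 28y5

Subject to:
  y1 + y2 + y3 + 3y4 + 2y5 ≥ 5
  2y1 + 2y2 + 3y3 + 4y4 + 3y5 ≥ 9
  y1, y2, y3, y4, y5 ≥ 0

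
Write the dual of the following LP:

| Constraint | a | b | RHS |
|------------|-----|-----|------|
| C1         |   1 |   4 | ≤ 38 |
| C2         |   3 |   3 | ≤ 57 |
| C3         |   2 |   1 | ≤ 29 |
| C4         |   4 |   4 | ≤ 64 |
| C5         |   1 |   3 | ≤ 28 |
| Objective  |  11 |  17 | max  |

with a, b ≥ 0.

Primal max cᵀx s.t. Ax ≤ b, x ≥ 0  →  Dual min bᵀy s.t. Aᵀy ≥ c, y ≥ 0.

Minimize: z = 38y1 + 57y2 + 29y3 + 64y4 + 28y5

Subject to:
  y1 + 3y2 + 2y3 + 4y4 + y5 ≥ 11
  4y1 + 3y2 + y3 + 4y4 + 3y5 ≥ 17
  y1, y2, y3, y4, y5 ≥ 0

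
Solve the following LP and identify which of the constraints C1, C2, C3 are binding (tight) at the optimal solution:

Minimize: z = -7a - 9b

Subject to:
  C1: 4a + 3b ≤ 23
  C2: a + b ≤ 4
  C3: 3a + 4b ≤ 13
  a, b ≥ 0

At a = 3, b = 1, compute slack b - a·x for each constraint:
  C1: 23 − 15 = 8  (slack)
  C2: 4 − 4 = 0  (binding)
  C3: 13 − 13 = 0  (binding)

Optimal: a = 3, b = 1
Binding: C2, C3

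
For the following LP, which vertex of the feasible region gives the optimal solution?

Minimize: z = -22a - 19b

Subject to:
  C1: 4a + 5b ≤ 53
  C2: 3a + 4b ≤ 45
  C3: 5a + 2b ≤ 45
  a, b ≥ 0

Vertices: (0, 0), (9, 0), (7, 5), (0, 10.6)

Evaluate the objective at each vertex of the feasible region:
  z(0, 0) = 0
  z(9, 0) = -198
  z(7, 5) = -249  ←
  z(0, 10.6) = -201.4
The minimum is at a = 7, b = 5.

(7, 5)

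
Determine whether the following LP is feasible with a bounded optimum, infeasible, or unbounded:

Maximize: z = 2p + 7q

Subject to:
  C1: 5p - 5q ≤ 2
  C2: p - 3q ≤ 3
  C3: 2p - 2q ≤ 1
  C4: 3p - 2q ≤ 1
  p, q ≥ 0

Unbounded (objective can increase without bound)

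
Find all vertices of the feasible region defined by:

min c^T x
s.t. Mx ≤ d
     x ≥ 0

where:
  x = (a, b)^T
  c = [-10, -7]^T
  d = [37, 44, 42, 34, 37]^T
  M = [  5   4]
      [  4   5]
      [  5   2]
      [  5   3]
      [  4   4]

(0, 0), (6.8, 0), (5, 3), (1, 8), (0, 8.8)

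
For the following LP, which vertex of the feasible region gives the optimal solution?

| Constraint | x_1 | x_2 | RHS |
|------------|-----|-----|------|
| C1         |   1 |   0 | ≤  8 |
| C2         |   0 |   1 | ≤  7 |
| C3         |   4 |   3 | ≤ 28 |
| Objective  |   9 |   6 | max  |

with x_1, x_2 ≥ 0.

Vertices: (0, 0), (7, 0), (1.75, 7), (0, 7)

Evaluate the objective at each vertex of the feasible region:
  z(0, 0) = 0
  z(7, 0) = 63  ←
  z(1.75, 7) = 57.75
  z(0, 7) = 42
The maximum is at x_1 = 7, x_2 = 0.

(7, 0)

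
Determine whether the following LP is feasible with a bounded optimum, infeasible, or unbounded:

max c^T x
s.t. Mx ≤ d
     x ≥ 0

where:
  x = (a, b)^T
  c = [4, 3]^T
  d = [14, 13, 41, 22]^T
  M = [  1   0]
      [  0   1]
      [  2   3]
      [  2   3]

Feasible with a bounded optimal solution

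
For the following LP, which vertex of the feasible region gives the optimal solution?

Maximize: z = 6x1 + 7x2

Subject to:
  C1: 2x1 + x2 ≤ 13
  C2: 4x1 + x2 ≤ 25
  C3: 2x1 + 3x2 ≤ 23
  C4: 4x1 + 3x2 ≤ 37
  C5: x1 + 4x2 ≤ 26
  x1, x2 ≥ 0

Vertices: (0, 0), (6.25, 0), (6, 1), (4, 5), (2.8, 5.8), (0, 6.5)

Evaluate the objective at each vertex of the feasible region:
  z(0, 0) = 0
  z(6.25, 0) = 37.5
  z(6, 1) = 43
  z(4, 5) = 59  ←
  z(2.8, 5.8) = 57.4
  z(0, 6.5) = 45.5
The maximum is at x1 = 4, x2 = 5.

(4, 5)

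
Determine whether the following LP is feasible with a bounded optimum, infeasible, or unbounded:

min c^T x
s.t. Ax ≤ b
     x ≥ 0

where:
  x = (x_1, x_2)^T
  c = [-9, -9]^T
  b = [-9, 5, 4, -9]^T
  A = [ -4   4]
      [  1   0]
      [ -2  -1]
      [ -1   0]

Infeasible (no feasible solution exists)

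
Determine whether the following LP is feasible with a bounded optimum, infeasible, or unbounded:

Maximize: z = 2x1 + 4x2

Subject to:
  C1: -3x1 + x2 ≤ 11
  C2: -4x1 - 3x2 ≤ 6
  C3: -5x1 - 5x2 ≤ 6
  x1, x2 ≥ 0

Unbounded (objective can increase without bound)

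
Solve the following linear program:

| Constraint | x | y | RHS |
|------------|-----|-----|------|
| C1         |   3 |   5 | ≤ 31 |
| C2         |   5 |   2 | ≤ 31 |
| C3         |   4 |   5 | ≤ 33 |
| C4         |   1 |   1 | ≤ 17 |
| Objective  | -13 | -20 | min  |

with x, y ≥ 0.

Evaluate the objective at each vertex of the feasible region:
  z(0, 0) = 0
  z(6.2, 0) = -80.6
  z(5.235, 2.412) = -116.3
  z(2, 5) = -126  ←
  z(0, 6.2) = -124
The minimum is at x = 2, y = 5.

x = 2, y = 5, z = -126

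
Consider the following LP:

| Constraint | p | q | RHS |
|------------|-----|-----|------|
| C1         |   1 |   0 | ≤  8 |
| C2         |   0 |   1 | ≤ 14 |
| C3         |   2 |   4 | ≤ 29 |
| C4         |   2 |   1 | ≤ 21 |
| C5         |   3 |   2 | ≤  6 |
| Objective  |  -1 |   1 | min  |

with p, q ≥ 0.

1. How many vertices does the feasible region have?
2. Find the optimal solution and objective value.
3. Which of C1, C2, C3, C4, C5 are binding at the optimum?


1. 3
2. p = 2, q = 0, z = -2
3. C5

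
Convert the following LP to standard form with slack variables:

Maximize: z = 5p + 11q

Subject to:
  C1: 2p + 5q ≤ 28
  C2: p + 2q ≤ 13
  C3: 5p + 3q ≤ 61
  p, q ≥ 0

max z = 5p + 11q

s.t.
  2p + 5q + s1 = 28
  p + 2q + s2 = 13
  5p + 3q + s3 = 61
  p, q, s1, s2, s3 ≥ 0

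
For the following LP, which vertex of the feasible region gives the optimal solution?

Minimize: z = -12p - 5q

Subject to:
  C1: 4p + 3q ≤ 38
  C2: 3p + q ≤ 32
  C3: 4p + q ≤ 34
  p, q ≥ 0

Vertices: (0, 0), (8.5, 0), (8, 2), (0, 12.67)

Evaluate the objective at each vertex of the feasible region:
  z(0, 0) = 0
  z(8.5, 0) = -102
  z(8, 2) = -106  ←
  z(0, 12.67) = -63.33
The minimum is at p = 8, q = 2.

(8, 2)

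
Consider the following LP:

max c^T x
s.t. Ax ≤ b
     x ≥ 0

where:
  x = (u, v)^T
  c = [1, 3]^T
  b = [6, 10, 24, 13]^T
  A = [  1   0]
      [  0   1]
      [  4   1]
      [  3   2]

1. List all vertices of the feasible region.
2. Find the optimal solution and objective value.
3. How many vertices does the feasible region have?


1. (0, 0), (4.333, 0), (0, 6.5)
2. u = 0, v = 6.5, z = 19.5
3. 3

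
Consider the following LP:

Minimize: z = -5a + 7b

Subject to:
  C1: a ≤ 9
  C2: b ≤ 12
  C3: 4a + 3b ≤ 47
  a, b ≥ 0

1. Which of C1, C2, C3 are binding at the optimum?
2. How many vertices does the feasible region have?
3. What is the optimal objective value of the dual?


1. C1
2. 5
3. -45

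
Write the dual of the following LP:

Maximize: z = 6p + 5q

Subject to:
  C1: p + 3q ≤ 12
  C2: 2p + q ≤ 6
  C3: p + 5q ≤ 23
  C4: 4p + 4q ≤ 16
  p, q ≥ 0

Primal max cᵀx s.t. Ax ≤ b, x ≥ 0  →  Dual min bᵀy s.t. Aᵀy ≥ c, y ≥ 0.

Minimize: z = 12y1 + 6y2 + 23y3 + 16y4

Subject to:
  y1 + 2y2 + y3 + 4y4 ≥ 6
  3y1 + y2 + 5y3 + 4y4 ≥ 5
  y1, y2, y3, y4 ≥ 0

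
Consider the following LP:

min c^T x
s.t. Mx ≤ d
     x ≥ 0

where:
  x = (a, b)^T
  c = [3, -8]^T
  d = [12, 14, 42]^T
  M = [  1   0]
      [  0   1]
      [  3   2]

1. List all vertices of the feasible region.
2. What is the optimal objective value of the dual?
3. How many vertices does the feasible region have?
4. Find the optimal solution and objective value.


1. (0, 0), (12, 0), (12, 3), (4.667, 14), (0, 14)
2. -112
3. 5
4. a = 0, b = 14, z = -112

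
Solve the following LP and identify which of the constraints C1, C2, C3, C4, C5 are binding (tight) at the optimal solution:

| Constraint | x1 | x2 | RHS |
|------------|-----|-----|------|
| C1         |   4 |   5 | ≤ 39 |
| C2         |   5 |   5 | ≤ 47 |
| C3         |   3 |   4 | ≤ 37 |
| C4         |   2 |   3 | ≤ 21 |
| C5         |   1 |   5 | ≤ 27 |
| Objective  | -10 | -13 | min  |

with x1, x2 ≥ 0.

At x1 = 6, x2 = 3, compute slack b - a·x for each constraint:
  C1: 39 − 39 = 0  (binding)
  C2: 47 − 45 = 2  (slack)
  C3: 37 − 30 = 7  (slack)
  C4: 21 − 21 = 0  (binding)
  C5: 27 − 21 = 6  (slack)

Optimal: x1 = 6, x2 = 3
Binding: C1, C4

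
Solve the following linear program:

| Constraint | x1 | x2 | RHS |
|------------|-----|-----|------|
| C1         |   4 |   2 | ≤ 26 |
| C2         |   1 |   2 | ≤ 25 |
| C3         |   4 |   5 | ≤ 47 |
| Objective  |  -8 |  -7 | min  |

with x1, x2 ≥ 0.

Evaluate the objective at each vertex of the feasible region:
  z(0, 0) = 0
  z(6.5, 0) = -52
  z(3, 7) = -73  ←
  z(0, 9.4) = -65.8
The minimum is at x1 = 3, x2 = 7.

x1 = 3, x2 = 7, z = -73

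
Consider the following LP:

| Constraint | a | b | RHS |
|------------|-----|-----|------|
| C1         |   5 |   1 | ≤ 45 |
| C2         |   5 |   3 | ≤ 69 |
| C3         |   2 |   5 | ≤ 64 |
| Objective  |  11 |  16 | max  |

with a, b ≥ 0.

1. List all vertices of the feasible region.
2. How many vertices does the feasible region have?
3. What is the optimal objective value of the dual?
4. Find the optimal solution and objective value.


1. (0, 0), (9, 0), (7, 10), (0, 12.8)
2. 4
3. 237
4. a = 7, b = 10, z = 237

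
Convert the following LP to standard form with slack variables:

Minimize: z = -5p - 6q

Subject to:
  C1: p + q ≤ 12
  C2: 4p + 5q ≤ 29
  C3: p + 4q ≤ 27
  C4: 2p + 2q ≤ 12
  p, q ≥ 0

min z = -5p - 6q

s.t.
  p + q + s1 = 12
  4p + 5q + s2 = 29
  p + 4q + s3 = 27
  2p + 2q + s4 = 12
  p, q, s1, s2, s3, s4 ≥ 0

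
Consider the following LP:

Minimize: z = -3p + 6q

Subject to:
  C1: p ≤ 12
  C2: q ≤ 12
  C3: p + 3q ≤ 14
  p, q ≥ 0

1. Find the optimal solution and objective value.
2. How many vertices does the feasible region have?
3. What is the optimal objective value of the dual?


1. p = 12, q = 0, z = -36
2. 4
3. -36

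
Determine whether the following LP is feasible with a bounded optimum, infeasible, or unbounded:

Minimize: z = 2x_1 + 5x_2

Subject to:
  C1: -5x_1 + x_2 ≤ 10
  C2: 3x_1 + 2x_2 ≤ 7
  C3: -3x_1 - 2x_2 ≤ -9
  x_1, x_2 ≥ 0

Infeasible (no feasible solution exists)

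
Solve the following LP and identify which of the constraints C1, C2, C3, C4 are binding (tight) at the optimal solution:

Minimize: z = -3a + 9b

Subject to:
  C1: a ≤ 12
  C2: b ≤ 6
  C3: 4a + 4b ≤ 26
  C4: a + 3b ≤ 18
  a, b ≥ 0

At a = 6.5, b = 0, compute slack b - a·x for each constraint:
  C1: 12 − 6.5 = 5.5  (slack)
  C2: 6 − 0 = 6  (slack)
  C3: 26 − 26 = 0  (binding)
  C4: 18 − 6.5 = 11.5  (slack)

Optimal: a = 6.5, b = 0
Binding: C3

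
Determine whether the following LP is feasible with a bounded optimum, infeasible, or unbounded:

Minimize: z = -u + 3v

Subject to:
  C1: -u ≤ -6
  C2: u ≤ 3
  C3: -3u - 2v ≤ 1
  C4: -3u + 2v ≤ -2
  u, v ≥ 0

Infeasible (no feasible solution exists)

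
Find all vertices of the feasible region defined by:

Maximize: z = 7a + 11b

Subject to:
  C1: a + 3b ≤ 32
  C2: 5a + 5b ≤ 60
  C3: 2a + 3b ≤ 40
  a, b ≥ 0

(0, 0), (12, 0), (2, 10), (0, 10.67)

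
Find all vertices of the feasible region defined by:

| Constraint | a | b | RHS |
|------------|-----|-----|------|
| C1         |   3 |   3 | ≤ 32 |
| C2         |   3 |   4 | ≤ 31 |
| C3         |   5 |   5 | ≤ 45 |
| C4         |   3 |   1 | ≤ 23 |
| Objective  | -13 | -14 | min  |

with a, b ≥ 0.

(0, 0), (7.667, 0), (7, 2), (5, 4), (0, 7.75)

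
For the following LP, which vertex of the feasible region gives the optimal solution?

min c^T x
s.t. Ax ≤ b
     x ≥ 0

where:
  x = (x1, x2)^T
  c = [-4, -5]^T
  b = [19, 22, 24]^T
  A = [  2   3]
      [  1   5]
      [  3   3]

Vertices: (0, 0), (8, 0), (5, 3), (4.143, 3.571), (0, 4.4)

Evaluate the objective at each vertex of the feasible region:
  z(0, 0) = 0
  z(8, 0) = -32
  z(5, 3) = -35  ←
  z(4.143, 3.571) = -34.43
  z(0, 4.4) = -22
The minimum is at x1 = 5, x2 = 3.

(5, 3)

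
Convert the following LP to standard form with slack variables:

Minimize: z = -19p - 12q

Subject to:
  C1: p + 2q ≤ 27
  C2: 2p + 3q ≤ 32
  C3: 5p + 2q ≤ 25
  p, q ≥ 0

min z = -19p - 12q

s.t.
  p + 2q + s1 = 27
  2p + 3q + s2 = 32
  5p + 2q + s3 = 25
  p, q, s1, s2, s3 ≥ 0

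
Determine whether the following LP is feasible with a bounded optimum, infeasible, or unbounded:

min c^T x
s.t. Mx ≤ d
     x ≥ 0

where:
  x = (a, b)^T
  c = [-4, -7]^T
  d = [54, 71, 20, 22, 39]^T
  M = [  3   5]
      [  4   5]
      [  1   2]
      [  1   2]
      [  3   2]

Feasible with a bounded optimal solution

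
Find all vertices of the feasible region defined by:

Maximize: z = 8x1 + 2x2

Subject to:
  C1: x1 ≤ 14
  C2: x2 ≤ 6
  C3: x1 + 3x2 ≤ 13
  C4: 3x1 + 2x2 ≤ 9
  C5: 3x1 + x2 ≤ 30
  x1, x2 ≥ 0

(0, 0), (3, 0), (0.1429, 4.286), (0, 4.333)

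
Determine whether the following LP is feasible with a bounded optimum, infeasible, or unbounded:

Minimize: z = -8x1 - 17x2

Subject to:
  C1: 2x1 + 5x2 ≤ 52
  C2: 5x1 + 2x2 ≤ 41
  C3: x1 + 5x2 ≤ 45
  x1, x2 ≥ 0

Feasible with a bounded optimal solution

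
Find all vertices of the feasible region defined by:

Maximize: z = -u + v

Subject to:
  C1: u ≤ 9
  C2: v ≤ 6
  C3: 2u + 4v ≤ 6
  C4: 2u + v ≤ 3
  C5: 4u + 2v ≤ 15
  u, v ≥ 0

(0, 0), (1.5, 0), (1, 1), (0, 1.5)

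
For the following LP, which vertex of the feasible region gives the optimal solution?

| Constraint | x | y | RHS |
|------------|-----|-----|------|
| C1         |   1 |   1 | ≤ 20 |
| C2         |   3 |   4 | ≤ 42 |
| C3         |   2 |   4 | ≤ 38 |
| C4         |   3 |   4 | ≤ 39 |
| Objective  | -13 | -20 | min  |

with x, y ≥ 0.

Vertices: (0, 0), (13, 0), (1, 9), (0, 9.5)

Evaluate the objective at each vertex of the feasible region:
  z(0, 0) = 0
  z(13, 0) = -169
  z(1, 9) = -193  ←
  z(0, 9.5) = -190
The minimum is at x = 1, y = 9.

(1, 9)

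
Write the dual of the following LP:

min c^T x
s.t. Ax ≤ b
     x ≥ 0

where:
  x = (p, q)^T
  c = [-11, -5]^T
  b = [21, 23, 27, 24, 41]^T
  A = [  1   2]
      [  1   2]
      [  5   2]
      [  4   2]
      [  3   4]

Primal min cᵀx s.t. Ax ≤ b, x ≥ 0  →  Dual max −bᵀy s.t. Aᵀy ≥ −c, y ≥ 0.

Maximize: z = -21y1 - 23y2 - 27y3 - 24y4 - 41y5

Subject to:
  y1 + y2 + 5y3 + 4y4 + 3y5 ≥ 11
  2y1 + 2y2 + 2y3 + 2y4 + 4y5 ≥ 5
  y1, y2, y3, y4, y5 ≥ 0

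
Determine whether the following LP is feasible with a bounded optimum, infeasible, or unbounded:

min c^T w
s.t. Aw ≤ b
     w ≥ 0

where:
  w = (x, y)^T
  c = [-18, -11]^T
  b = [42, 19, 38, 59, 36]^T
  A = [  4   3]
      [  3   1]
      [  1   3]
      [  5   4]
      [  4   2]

Feasible with a bounded optimal solution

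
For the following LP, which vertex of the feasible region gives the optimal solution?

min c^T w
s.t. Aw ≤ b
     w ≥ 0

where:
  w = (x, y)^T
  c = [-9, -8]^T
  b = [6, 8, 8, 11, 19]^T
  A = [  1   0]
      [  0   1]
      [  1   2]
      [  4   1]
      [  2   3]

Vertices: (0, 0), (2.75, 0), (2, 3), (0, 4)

Evaluate the objective at each vertex of the feasible region:
  z(0, 0) = 0
  z(2.75, 0) = -24.75
  z(2, 3) = -42  ←
  z(0, 4) = -32
The minimum is at x = 2, y = 3.

(2, 3)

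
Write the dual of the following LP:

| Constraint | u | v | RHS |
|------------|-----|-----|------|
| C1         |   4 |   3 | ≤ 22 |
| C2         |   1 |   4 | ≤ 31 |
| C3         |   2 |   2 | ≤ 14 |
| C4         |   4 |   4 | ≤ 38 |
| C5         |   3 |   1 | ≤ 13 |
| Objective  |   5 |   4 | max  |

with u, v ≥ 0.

Primal max cᵀx s.t. Ax ≤ b, x ≥ 0  →  Dual min bᵀy s.t. Aᵀy ≥ c, y ≥ 0.

Minimize: z = 22y1 + 31y2 + 14y3 + 38y4 + 13y5

Subject to:
  4y1 + y2 + 2y3 + 4y4 + 3y5 ≥ 5
  3y1 + 4y2 + 2y3 + 4y4 + y5 ≥ 4
  y1, y2, y3, y4, y5 ≥ 0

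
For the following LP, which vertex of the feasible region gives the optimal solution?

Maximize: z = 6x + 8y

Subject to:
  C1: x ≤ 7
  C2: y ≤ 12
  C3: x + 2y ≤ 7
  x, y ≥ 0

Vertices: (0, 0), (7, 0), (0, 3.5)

Evaluate the objective at each vertex of the feasible region:
  z(0, 0) = 0
  z(7, 0) = 42  ←
  z(0, 3.5) = 28
The maximum is at x = 7, y = 0.

(7, 0)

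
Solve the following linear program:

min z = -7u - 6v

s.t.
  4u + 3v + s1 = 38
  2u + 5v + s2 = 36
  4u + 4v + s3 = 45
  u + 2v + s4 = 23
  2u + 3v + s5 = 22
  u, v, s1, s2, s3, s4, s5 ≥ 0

Evaluate the objective at each vertex of the feasible region:
  z(0, 0) = 0
  z(9.5, 0) = -66.5
  z(8, 2) = -68  ←
  z(0.5, 7) = -45.5
  z(0, 7.2) = -43.2
The minimum is at u = 8, v = 2.

u = 8, v = 2, z = -68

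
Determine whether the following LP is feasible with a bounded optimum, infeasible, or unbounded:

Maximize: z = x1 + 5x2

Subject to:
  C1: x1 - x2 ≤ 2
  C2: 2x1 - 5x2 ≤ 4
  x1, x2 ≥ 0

Unbounded (objective can increase without bound)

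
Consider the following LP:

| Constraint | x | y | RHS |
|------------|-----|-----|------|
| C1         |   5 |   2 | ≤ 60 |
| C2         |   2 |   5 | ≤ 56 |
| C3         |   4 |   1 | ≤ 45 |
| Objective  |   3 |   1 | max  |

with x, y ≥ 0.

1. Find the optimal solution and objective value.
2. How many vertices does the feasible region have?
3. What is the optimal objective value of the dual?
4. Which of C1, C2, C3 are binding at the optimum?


1. x = 10, y = 5, z = 35
2. 5
3. 35
4. C1, C3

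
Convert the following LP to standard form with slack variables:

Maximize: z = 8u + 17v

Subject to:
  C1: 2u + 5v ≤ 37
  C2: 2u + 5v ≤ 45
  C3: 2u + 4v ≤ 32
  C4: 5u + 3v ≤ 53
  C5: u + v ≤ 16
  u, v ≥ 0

max z = 8u + 17v

s.t.
  2u + 5v + s1 = 37
  2u + 5v + s2 = 45
  2u + 4v + s3 = 32
  5u + 3v + s4 = 53
  u + v + s5 = 16
  u, v, s1, s2, s3, s4, s5 ≥ 0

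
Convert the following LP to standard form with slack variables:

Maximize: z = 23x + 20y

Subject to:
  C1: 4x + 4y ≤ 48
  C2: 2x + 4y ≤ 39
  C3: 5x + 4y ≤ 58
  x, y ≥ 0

max z = 23x + 20y

s.t.
  4x + 4y + s1 = 48
  2x + 4y + s2 = 39
  5x + 4y + s3 = 58
  x, y, s1, s2, s3 ≥ 0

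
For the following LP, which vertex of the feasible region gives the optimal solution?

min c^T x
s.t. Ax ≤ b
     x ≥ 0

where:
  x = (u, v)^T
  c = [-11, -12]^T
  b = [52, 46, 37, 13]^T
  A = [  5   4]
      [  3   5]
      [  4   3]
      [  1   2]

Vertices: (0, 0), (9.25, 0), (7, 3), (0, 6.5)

Evaluate the objective at each vertex of the feasible region:
  z(0, 0) = 0
  z(9.25, 0) = -101.8
  z(7, 3) = -113  ←
  z(0, 6.5) = -78
The minimum is at u = 7, v = 3.

(7, 3)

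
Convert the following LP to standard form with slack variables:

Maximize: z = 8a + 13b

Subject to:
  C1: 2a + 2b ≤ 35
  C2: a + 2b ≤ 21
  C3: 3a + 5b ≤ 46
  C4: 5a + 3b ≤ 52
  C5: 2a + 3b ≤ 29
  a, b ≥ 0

max z = 8a + 13b

s.t.
  2a + 2b + s1 = 35
  a + 2b + s2 = 21
  3a + 5b + s3 = 46
  5a + 3b + s4 = 52
  2a + 3b + s5 = 29
  a, b, s1, s2, s3, s4, s5 ≥ 0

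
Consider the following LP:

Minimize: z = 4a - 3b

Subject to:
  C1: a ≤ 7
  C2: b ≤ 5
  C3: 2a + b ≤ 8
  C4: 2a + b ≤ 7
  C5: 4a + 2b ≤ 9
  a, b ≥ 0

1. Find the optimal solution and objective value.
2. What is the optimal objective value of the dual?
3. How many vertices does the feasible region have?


1. a = 0, b = 4.5, z = -13.5
2. -13.5
3. 3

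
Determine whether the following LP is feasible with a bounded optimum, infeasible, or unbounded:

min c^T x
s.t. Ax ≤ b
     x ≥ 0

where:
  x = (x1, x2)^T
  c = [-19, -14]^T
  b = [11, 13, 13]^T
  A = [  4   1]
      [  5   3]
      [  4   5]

Feasible with a bounded optimal solution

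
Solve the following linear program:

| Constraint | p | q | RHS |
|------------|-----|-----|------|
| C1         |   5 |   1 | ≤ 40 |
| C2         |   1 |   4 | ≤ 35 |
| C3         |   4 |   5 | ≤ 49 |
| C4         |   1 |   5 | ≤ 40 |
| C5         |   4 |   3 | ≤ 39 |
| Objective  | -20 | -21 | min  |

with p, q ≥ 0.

Evaluate the objective at each vertex of the feasible region:
  z(0, 0) = 0
  z(8, 0) = -160
  z(7.364, 3.182) = -214.1
  z(6, 5) = -225  ←
  z(3, 7.4) = -215.4
  z(0, 8) = -168
The minimum is at p = 6, q = 5.

p = 6, q = 5, z = -225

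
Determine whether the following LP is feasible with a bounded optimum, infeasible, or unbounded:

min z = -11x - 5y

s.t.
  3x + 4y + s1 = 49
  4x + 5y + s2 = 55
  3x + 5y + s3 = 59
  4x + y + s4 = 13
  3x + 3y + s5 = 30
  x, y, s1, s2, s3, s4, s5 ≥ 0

Feasible with a bounded optimal solution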